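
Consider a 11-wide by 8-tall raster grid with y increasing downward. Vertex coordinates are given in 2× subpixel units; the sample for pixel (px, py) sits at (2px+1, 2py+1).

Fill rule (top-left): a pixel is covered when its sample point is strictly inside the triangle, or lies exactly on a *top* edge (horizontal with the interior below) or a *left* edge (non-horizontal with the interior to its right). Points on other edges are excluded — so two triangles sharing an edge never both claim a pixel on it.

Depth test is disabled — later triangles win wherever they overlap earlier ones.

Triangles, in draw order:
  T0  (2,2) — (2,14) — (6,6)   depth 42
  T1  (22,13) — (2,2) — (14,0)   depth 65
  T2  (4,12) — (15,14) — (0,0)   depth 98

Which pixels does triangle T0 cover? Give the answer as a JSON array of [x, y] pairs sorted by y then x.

T0:
  2·area = 48  (B↔C swapped to make it positive)
  edge (2, 2)→(6, 6): d=(4,4) right/bottom  bias=-1
  edge (6, 6)→(2, 14): d=(-4,8) right/bottom  bias=-1
  edge (2, 14)→(2, 2): d=(0,-12) top-left  bias=+0
    (0,0)@(1, 1): e=[0,60,-12] → .  [on edge]
    (1,1)@(3, 3): e=[0,36,12] → .  [on edge]
    (1,2)@(3, 5): e=[8,28,12] → X
    (2,2)@(5, 5): e=[0,12,36] → .  [on edge]
    (1,3)@(3, 7): e=[16,20,12] → X
    (2,3)@(5, 7): e=[8,4,36] → X
    (3,3)@(7, 7): e=[0,-12,60] → .  [on edge]
    (1,4)@(3, 9): e=[24,12,12] → X
    (2,4)@(5, 9): e=[16,-4,36] → .
    (4,4)@(9, 9): e=[0,-36,84] → .  [on edge]
    (1,5)@(3, 11): e=[32,4,12] → X
    (2,5)@(5, 11): e=[24,-12,36] → .
    (5,5)@(11, 11): e=[0,-60,108] → .  [on edge]
    (6,6)@(13, 13): e=[0,-84,132] → .  [on edge]
    (7,7)@(15, 15): e=[0,-108,156] → .  [on edge]
  covered (5 px):
    . . . . . . . . . . .
    . . . . . . . . . . .
    . X . . . . . . . . .
    . X X . . . . . . . .
    . X . . . . . . . . .
    . X . . . . . . . . .
    . . . . . . . . . . .
    . . . . . . . . . . .
T1:
  2·area = 172
  edge (22, 13)→(2, 2): d=(-20,-11) top-left  bias=+0
  edge (2, 2)→(14, 0): d=(12,-2) top-left  bias=+0
  edge (14, 0)→(22, 13): d=(8,13) right/bottom  bias=-1
    (4,0)@(9, 1): e=[97,2,73] → X
    (5,0)@(11, 1): e=[119,6,47] → X
    (6,0)@(13, 1): e=[141,10,21] → X
    (7,0)@(15, 1): e=[163,14,-5] → .
    (2,1)@(5, 3): e=[13,18,141] → X
    (3,1)@(7, 3): e=[35,22,115] → X
    (7,1)@(15, 3): e=[123,38,11] → X
    (8,1)@(17, 3): e=[145,42,-15] → .
    (2,2)@(5, 5): e=[-27,42,157] → .
    (3,2)@(7, 5): e=[-5,46,131] → .
    (4,2)@(9, 5): e=[17,50,105] → X
    (8,2)@(17, 5): e=[105,66,1] → X
  covered (21 px):
    . . . . X X X . . . .
    . . X X X X X X . . .
    . . . . X X X X X . .
    . . . . . . X X X . .
    . . . . . . . X X X .
    . . . . . . . . . X .
    . . . . . . . . . . .
    . . . . . . . . . . .
T2:
  2·area = 124  (B↔C swapped to make it positive)
  edge (4, 12)→(0, 0): d=(-4,-12) top-left  bias=+0
  edge (0, 0)→(15, 14): d=(15,14) right/bottom  bias=-1
  edge (15, 14)→(4, 12): d=(-11,-2) top-left  bias=+0
    (0,0)@(1, 1): e=[8,1,115] → X
    (1,0)@(3, 1): e=[32,-27,119] → .
    (0,1)@(1, 3): e=[0,31,93] → X  [on edge]
    (1,1)@(3, 3): e=[24,3,97] → X
    (2,1)@(5, 3): e=[48,-25,101] → .
    (0,2)@(1, 5): e=[-8,61,71] → .
    (1,2)@(3, 5): e=[16,33,75] → X
    (2,2)@(5, 5): e=[40,5,79] → X
    (3,2)@(7, 5): e=[64,-23,83] → .
    (1,3)@(3, 7): e=[8,63,53] → X
    (3,3)@(7, 7): e=[56,7,61] → X
    (4,3)@(9, 7): e=[80,-21,65] → .
    (1,4)@(3, 9): e=[0,93,31] → X  [on edge]
    (2,7)@(5, 15): e=[0,155,-31] → .  [on edge]
  covered (18 px):
    X . . . . . . . . . .
    X X . . . . . . . . .
    . X X . . . . . . . .
    . X X X . . . . . . .
    . X X X X . . . . . .
    . . X X X X . . . . .
    . . . . . X X . . . .
    . . . . . . . . . . .

Result: [[1,2],[1,3],[2,3],[1,4],[1,5]]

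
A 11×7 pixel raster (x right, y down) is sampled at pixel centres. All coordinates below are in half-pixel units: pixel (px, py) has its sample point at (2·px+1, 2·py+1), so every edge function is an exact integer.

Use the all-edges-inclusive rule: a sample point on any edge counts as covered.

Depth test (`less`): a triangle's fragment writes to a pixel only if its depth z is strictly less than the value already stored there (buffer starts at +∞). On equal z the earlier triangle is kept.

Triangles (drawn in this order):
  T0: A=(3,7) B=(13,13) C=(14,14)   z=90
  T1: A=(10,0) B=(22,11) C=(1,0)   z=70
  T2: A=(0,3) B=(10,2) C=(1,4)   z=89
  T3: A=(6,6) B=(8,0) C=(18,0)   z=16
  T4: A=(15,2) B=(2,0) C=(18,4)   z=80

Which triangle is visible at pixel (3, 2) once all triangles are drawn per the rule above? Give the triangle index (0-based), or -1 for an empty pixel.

T0:
  2·area = 4
  edge (3, 7)→(13, 13): d=(10,6) inclusive
  edge (13, 13)→(14, 14): d=(1,1) inclusive
  edge (14, 14)→(3, 7): d=(-11,-7) inclusive
    (0,0)@(1, 1): e=[-48,0,52] → ·  [on edge]
    (1,1)@(3, 3): e=[-40,0,44] → ·  [on edge]
    (2,2)@(5, 5): e=[-32,0,36] → ·  [on edge]
    (1,3)@(3, 7): e=[0,4,0] → █  [on edge]
    (2,3)@(5, 7): e=[-12,2,14] → ·
    (3,3)@(7, 7): e=[-24,0,28] → ·  [on edge]
    (1,4)@(3, 9): e=[20,6,-22] → ·
    (4,4)@(9, 9): e=[-16,0,20] → ·  [on edge]
    (5,5)@(11, 11): e=[-8,0,12] → ·  [on edge]
    (6,6)@(13, 13): e=[0,0,4] → █  [on edge]
    (7,6)@(15, 13): e=[-12,-2,18] → ·
  covered (2 px):
    · · · · · · · · · · ·
    · · · · · · · · · · ·
    · · · · · · · · · · ·
    · █ · · · · · · · · ·
    · · · · · · · · · · ·
    · · · · · · · · · · ·
    · · · · · · █ · · · ·
T1:
  2·area = 99
  edge (10, 0)→(22, 11): d=(12,11) inclusive
  edge (22, 11)→(1, 0): d=(-21,-11) inclusive
  edge (1, 0)→(10, 0): d=(9,0) inclusive
    (1,0)@(3, 1): e=[89,1,9] → █
    (2,0)@(5, 1): e=[67,23,9] → █
    (3,0)@(7, 1): e=[45,45,9] → █
    (4,0)@(9, 1): e=[23,67,9] → █
    (5,0)@(11, 1): e=[1,89,9] → █
    (6,0)@(13, 1): e=[-21,111,9] → ·
    (1,1)@(3, 3): e=[113,-41,27] → ·
    (2,1)@(5, 3): e=[91,-19,27] → ·
    (3,1)@(7, 3): e=[69,3,27] → █
    (6,1)@(13, 3): e=[3,69,27] → █
    (7,1)@(15, 3): e=[-19,91,27] → ·
    (3,2)@(7, 5): e=[93,-39,45] → ·
  covered (15 px):
    · █ █ █ █ █ · · · · ·
    · · · █ █ █ █ · · · ·
    · · · · · █ █ █ · · ·
    · · · · · · · █ █ · ·
    · · · · · · · · · █ ·
    · · · · · · · · · · ·
    · · · · · · · · · · ·
T2:
  2·area = 11
  edge (0, 3)→(10, 2): d=(10,-1) inclusive
  edge (10, 2)→(1, 4): d=(-9,2) inclusive
  edge (1, 4)→(0, 3): d=(-1,-1) inclusive
    (0,1)@(1, 3): e=[1,9,1] → █
    (1,1)@(3, 3): e=[3,5,3] → █
    (2,1)@(5, 3): e=[5,1,5] → █
    (3,1)@(7, 3): e=[7,-3,7] → ·
    (0,2)@(1, 5): e=[21,-9,-1] → ·
    (1,2)@(3, 5): e=[23,-13,1] → ·
    (2,2)@(5, 5): e=[25,-17,3] → ·
  covered (3 px):
    · · · · · · · · · · ·
    █ █ █ · · · · · · · ·
    · · · · · · · · · · ·
    · · · · · · · · · · ·
    · · · · · · · · · · ·
    · · · · · · · · · · ·
    · · · · · · · · · · ·
T3:
  2·area = 60
  edge (6, 6)→(8, 0): d=(2,-6) inclusive
  edge (8, 0)→(18, 0): d=(10,0) inclusive
  edge (18, 0)→(6, 6): d=(-12,6) inclusive
    (4,0)@(9, 1): e=[8,10,42] → █
    (5,0)@(11, 1): e=[20,10,30] → █
    (6,0)@(13, 1): e=[32,10,18] → █
    (7,0)@(15, 1): e=[44,10,6] → █
    (8,0)@(17, 1): e=[56,10,-6] → ·
    (3,1)@(7, 3): e=[0,30,30] → █  [on edge]
    (6,1)@(13, 3): e=[36,30,-6] → ·
    (7,1)@(15, 3): e=[48,30,-18] → ·
    (3,2)@(7, 5): e=[4,50,6] → █
    (4,2)@(9, 5): e=[16,50,-6] → ·
    (5,2)@(11, 5): e=[28,50,-18] → ·
    (3,3)@(7, 7): e=[8,70,-18] → ·
    (2,4)@(5, 9): e=[0,90,-30] → ·  [on edge]
  covered (8 px):
    · · · · █ █ █ █ · · ·
    · · · █ █ █ · · · · ·
    · · · █ · · · · · · ·
    · · · · · · · · · · ·
    · · · · · · · · · · ·
    · · · · · · · · · · ·
    · · · · · · · · · · ·
T4:
  2·area = 20  (B↔C swapped to make it positive)
  edge (15, 2)→(18, 4): d=(3,2) inclusive
  edge (18, 4)→(2, 0): d=(-16,-4) inclusive
  edge (2, 0)→(15, 2): d=(13,2) inclusive
    (3,0)@(7, 1): e=[13,4,3] → █
    (4,0)@(9, 1): e=[9,12,-1] → ·
    (3,1)@(7, 3): e=[19,-28,29] → ·
    (7,1)@(15, 3): e=[3,4,13] → █
    (8,1)@(17, 3): e=[-1,12,9] → ·
    (7,2)@(15, 5): e=[9,-28,39] → ·
  covered (2 px):
    · · · █ · · · · · · ·
    · · · · · · · █ · · ·
    · · · · · · · · · · ·
    · · · · · · · · · · ·
    · · · · · · · · · · ·
    · · · · · · · · · · ·
    · · · · · · · · · · ·

Z-buffer (winner per pixel, '.' = empty):
  . 1 1 1 3 3 3 3 . . .
  2 2 2 3 3 3 1 4 . . .
  . . . 3 . 1 1 1 . . .
  . 0 . . . . . 1 1 . .
  . . . . . . . . . 1 .
  . . . . . . . . . . .
  . . . . . . 0 . . . .

Final: 3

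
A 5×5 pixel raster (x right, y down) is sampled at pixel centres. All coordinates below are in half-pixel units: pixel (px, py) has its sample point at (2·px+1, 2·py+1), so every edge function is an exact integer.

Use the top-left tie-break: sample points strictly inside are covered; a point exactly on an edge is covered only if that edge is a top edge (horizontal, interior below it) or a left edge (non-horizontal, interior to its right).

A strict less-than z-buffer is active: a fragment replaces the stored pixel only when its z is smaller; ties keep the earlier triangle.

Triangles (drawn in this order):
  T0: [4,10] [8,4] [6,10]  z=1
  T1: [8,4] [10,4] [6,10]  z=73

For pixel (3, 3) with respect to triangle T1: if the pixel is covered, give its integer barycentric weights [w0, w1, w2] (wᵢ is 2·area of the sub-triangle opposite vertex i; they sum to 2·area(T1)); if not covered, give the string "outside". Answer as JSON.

T0:
  2·area = 12
  edge (4, 10)→(8, 4): d=(4,-6) top-left  bias=+0
  edge (8, 4)→(6, 10): d=(-2,6) right/bottom  bias=-1
  edge (6, 10)→(4, 10): d=(-2,0) right/bottom  bias=-1
    (4,0)@(9, 1): e=[-6,0,18] → .  [on edge]
    (3,3)@(7, 7): e=[6,0,6] → .  [on edge]
    (2,4)@(5, 9): e=[2,8,2] → X
    (3,4)@(7, 9): e=[14,-4,2] → .
  covered (1 px):
    . . . . .
    . . . . .
    . . . . .
    . . . . .
    . . X . .
T1:
  2·area = 12
  edge (8, 4)→(10, 4): d=(2,0) top-left  bias=+0
  edge (10, 4)→(6, 10): d=(-4,6) right/bottom  bias=-1
  edge (6, 10)→(8, 4): d=(2,-6) top-left  bias=+0
    (4,0)@(9, 1): e=[-6,18,0] → .  [on edge]
    (4,2)@(9, 5): e=[2,2,8] → X
    (3,3)@(7, 7): e=[6,6,0] → X  [on edge]
    (4,3)@(9, 7): e=[6,-6,12] → .
    (3,4)@(7, 9): e=[10,-2,4] → .
  covered (2 px):
    . . . . .
    . . . . .
    . . . . X
    . . . X .
    . . . . .

Final: [6,0,6]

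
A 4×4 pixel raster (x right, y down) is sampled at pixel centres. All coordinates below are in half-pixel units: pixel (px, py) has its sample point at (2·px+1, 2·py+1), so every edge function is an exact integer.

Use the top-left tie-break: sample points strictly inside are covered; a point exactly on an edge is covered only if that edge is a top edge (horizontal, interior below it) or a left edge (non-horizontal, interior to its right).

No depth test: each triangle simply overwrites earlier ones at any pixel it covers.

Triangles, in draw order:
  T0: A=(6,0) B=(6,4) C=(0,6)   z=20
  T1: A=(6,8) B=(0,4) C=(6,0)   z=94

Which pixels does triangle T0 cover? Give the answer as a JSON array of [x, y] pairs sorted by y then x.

T0:
  2·area = 24
  edge (6, 0)→(6, 4): d=(0,4) right/bottom  bias=-1
  edge (6, 4)→(0, 6): d=(-6,2) right/bottom  bias=-1
  edge (0, 6)→(6, 0): d=(6,-6) top-left  bias=+0
    (2,0)@(5, 1): e=[4,20,0] → X  [on edge]
    (3,0)@(7, 1): e=[-4,16,12] → .
    (1,1)@(3, 3): e=[12,12,0] → X  [on edge]
    (3,1)@(7, 3): e=[-4,4,24] → .
    (0,2)@(1, 5): e=[20,4,0] → X  [on edge]
    (1,2)@(3, 5): e=[12,0,12] → .  [on edge]
    (2,2)@(5, 5): e=[4,-4,24] → .
    (0,3)@(1, 7): e=[20,-8,12] → .
  covered (4 px):
    . . X .
    . X X .
    X . . .
    . . . .
T1:
  2·area = 48
  edge (6, 8)→(0, 4): d=(-6,-4) top-left  bias=+0
  edge (0, 4)→(6, 0): d=(6,-4) top-left  bias=+0
  edge (6, 0)→(6, 8): d=(0,8) right/bottom  bias=-1
    (2,0)@(5, 1): e=[38,2,8] → X
    (3,0)@(7, 1): e=[46,10,-8] → .
    (1,1)@(3, 3): e=[18,6,24] → X
    (3,1)@(7, 3): e=[34,22,-8] → .
    (1,2)@(3, 5): e=[6,18,24] → X
    (3,2)@(7, 5): e=[22,34,-8] → .
    (1,3)@(3, 7): e=[-6,30,24] → .
    (2,3)@(5, 7): e=[2,38,8] → X
    (3,3)@(7, 7): e=[10,46,-8] → .
  covered (6 px):
    . . X .
    . X X .
    . X X .
    . . X .

Result: [[2,0],[1,1],[2,1],[0,2]]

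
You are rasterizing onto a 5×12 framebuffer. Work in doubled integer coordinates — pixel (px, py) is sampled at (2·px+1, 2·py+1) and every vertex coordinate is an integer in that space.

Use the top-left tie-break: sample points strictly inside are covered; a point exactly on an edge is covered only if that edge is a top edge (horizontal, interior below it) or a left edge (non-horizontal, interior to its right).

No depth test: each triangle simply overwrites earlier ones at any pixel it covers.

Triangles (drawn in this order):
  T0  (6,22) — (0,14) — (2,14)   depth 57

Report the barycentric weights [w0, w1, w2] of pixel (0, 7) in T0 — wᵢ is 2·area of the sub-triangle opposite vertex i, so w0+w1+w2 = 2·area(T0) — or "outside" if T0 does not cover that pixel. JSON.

T0:
  2·area = 16
  edge (6, 22)→(0, 14): d=(-6,-8) top-left  bias=+0
  edge (0, 14)→(2, 14): d=(2,0) top-left  bias=+0
  edge (2, 14)→(6, 22): d=(4,8) right/bottom  bias=-1
    (0,7)@(1, 15): e=[2,2,12] → █
    (1,7)@(3, 15): e=[18,2,-4] → ·
    (0,8)@(1, 17): e=[-10,6,20] → ·
    (1,8)@(3, 17): e=[6,6,4] → █
    (2,8)@(5, 17): e=[22,6,-12] → ·
    (1,9)@(3, 19): e=[-6,10,12] → ·
  covered (2 px):
    · · · · ·
    · · · · ·
    · · · · ·
    · · · · ·
    · · · · ·
    · · · · ·
    · · · · ·
    █ · · · ·
    · █ · · ·
    · · · · ·
    · · · · ·
    · · · · ·

Result: [2,12,2]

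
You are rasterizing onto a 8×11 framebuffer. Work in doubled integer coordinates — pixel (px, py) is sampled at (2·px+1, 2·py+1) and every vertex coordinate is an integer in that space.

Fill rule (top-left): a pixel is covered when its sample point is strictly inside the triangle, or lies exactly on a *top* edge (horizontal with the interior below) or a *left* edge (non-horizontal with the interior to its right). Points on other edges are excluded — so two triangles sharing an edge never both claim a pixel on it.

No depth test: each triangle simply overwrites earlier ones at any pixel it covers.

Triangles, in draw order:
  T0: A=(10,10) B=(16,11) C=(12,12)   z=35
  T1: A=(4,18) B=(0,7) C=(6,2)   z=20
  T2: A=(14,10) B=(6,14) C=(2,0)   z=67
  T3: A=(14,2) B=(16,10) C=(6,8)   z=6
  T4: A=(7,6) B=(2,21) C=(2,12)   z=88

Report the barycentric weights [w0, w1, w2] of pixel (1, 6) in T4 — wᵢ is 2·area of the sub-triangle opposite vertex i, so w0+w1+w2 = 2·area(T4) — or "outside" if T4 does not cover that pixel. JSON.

T0:
  2·area = 10
  edge (10, 10)→(16, 11): d=(6,1) right/bottom  bias=-1
  edge (16, 11)→(12, 12): d=(-4,1) right/bottom  bias=-1
  edge (12, 12)→(10, 10): d=(-2,-2) top-left  bias=+0
    (0,0)@(1, 1): e=[-45,55,0] → ·  [on edge]
    (1,1)@(3, 3): e=[-35,45,0] → ·  [on edge]
    (2,2)@(5, 5): e=[-25,35,0] → ·  [on edge]
    (3,3)@(7, 7): e=[-15,25,0] → ·  [on edge]
    (4,4)@(9, 9): e=[-5,15,0] → ·  [on edge]
    (5,5)@(11, 11): e=[5,5,0] → #  [on edge]
    (6,5)@(13, 11): e=[3,3,4] → #
    (7,5)@(15, 11): e=[1,1,8] → #
    (5,6)@(11, 13): e=[17,-3,-4] → ·
    (6,6)@(13, 13): e=[15,-5,0] → ·  [on edge]
    (7,6)@(15, 13): e=[13,-7,4] → ·
    (7,7)@(15, 15): e=[25,-15,0] → ·  [on edge]
  covered (3 px):
    · · · · · · · ·
    · · · · · · · ·
    · · · · · · · ·
    · · · · · · · ·
    · · · · · · · ·
    · · · · · # # #
    · · · · · · · ·
    · · · · · · · ·
    · · · · · · · ·
    · · · · · · · ·
    · · · · · · · ·
T1:
  2·area = 86
  edge (4, 18)→(0, 7): d=(-4,-11) top-left  bias=+0
  edge (0, 7)→(6, 2): d=(6,-5) top-left  bias=+0
  edge (6, 2)→(4, 18): d=(-2,16) right/bottom  bias=-1
    (2,1)@(5, 3): e=[71,1,14] → #
    (3,1)@(7, 3): e=[93,11,-18] → ·
    (1,2)@(3, 5): e=[41,3,42] → #
    (3,2)@(7, 5): e=[85,23,-22] → ·
    (0,3)@(1, 7): e=[11,5,70] → #
    (3,3)@(7, 7): e=[77,35,-26] → ·
    (0,4)@(1, 9): e=[3,17,66] → #
    (3,4)@(7, 9): e=[69,47,-30] → ·
    (0,5)@(1, 11): e=[-5,29,62] → ·
    (1,5)@(3, 11): e=[17,39,30] → #
    (2,5)@(5, 11): e=[39,49,-2] → ·
    (1,6)@(3, 13): e=[9,51,26] → #
  covered (12 px):
    · · · · · · · ·
    · · # · · · · ·
    · # # · · · · ·
    # # # · · · · ·
    # # # · · · · ·
    · # · · · · · ·
    · # · · · · · ·
    · # · · · · · ·
    · · · · · · · ·
    · · · · · · · ·
    · · · · · · · ·
T2:
  2·area = 128
  edge (14, 10)→(6, 14): d=(-8,4) right/bottom  bias=-1
  edge (6, 14)→(2, 0): d=(-4,-14) top-left  bias=+0
  edge (2, 0)→(14, 10): d=(12,10) right/bottom  bias=-1
    (1,0)@(3, 1): e=[116,10,2] → #
    (2,0)@(5, 1): e=[108,38,-18] → ·
    (1,1)@(3, 3): e=[100,2,26] → #
    (2,1)@(5, 3): e=[92,30,6] → #
    (3,1)@(7, 3): e=[84,58,-14] → ·
    (1,2)@(3, 5): e=[84,-6,50] → ·
    (2,2)@(5, 5): e=[76,22,30] → #
    (3,2)@(7, 5): e=[68,50,10] → #
    (4,2)@(9, 5): e=[60,78,-10] → ·
    (2,3)@(5, 7): e=[60,14,54] → #
    (4,3)@(9, 7): e=[44,70,14] → #
    (5,3)@(11, 7): e=[36,98,-6] → ·
  covered (16 px):
    · # · · · · · ·
    · # # · · · · ·
    · · # # · · · ·
    · · # # # · · ·
    · · # # # # · ·
    · · · # # # · ·
    · · · # · · · ·
    · · · · · · · ·
    · · · · · · · ·
    · · · · · · · ·
    · · · · · · · ·
T3:
  2·area = 76
  edge (14, 2)→(16, 10): d=(2,8) right/bottom  bias=-1
  edge (16, 10)→(6, 8): d=(-10,-2) top-left  bias=+0
  edge (6, 8)→(14, 2): d=(8,-6) top-left  bias=+0
    (6,1)@(13, 3): e=[10,64,2] → #
    (7,1)@(15, 3): e=[-6,68,14] → ·
    (5,2)@(11, 5): e=[30,40,6] → #
    (7,2)@(15, 5): e=[-2,48,30] → ·
    (0,3)@(1, 7): e=[114,0,-38] → ·  [on edge]
    (4,3)@(9, 7): e=[50,16,10] → #
    (7,3)@(15, 7): e=[2,28,46] → #
    (4,4)@(9, 9): e=[54,-4,26] → ·
    (5,4)@(11, 9): e=[38,0,38] → #  [on edge]
    (5,5)@(11, 11): e=[42,-20,54] → ·
    (6,5)@(13, 11): e=[26,-16,66] → ·
    (7,5)@(15, 11): e=[10,-12,78] → ·
  covered (10 px):
    · · · · · · · ·
    · · · · · · # ·
    · · · · · # # ·
    · · · · # # # #
    · · · · · # # #
    · · · · · · · ·
    · · · · · · · ·
    · · · · · · · ·
    · · · · · · · ·
    · · · · · · · ·
    · · · · · · · ·
T4:
  2·area = 45
  edge (7, 6)→(2, 21): d=(-5,15) right/bottom  bias=-1
  edge (2, 21)→(2, 12): d=(0,-9) top-left  bias=+0
  edge (2, 12)→(7, 6): d=(5,-6) top-left  bias=+0
    (2,4)@(5, 9): e=[15,27,3] → #
    (3,4)@(7, 9): e=[-15,45,15] → ·
    (1,5)@(3, 11): e=[35,9,1] → #
    (3,5)@(7, 11): e=[-25,45,25] → ·
    (1,6)@(3, 13): e=[25,9,11] → #
    (2,6)@(5, 13): e=[-5,27,23] → ·
    (1,7)@(3, 15): e=[15,9,21] → #
    (2,7)@(5, 15): e=[-15,27,33] → ·
    (1,8)@(3, 17): e=[5,9,31] → #
    (2,8)@(5, 17): e=[-25,27,43] → ·
    (1,9)@(3, 19): e=[-5,9,41] → ·
  covered (6 px):
    · · · · · · · ·
    · · · · · · · ·
    · · · · · · · ·
    · · · · · · · ·
    · · # · · · · ·
    · # # · · · · ·
    · # · · · · · ·
    · # · · · · · ·
    · # · · · · · ·
    · · · · · · · ·
    · · · · · · · ·

Result: [9,11,25]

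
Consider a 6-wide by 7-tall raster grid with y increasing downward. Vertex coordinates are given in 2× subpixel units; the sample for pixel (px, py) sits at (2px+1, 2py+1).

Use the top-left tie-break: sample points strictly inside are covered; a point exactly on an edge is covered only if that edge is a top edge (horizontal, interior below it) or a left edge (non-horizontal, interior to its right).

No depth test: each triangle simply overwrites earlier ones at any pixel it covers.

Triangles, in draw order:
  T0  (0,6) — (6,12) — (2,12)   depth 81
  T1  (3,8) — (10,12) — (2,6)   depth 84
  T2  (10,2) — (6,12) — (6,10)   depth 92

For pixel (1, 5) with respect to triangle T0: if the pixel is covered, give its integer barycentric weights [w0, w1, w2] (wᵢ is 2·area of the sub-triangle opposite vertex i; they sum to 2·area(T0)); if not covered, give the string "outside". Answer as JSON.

T0:
  2·area = 24
  edge (0, 6)→(6, 12): d=(6,6) right/bottom  bias=-1
  edge (6, 12)→(2, 12): d=(-4,0) right/bottom  bias=-1
  edge (2, 12)→(0, 6): d=(-2,-6) top-left  bias=+0
    (0,3)@(1, 7): e=[0,20,4] → ·  [on edge]
    (0,4)@(1, 9): e=[12,12,0] → #  [on edge]
    (1,4)@(3, 9): e=[0,12,12] → ·  [on edge]
    (0,5)@(1, 11): e=[24,4,-4] → ·
    (1,5)@(3, 11): e=[12,4,8] → #
    (2,5)@(5, 11): e=[0,4,20] → ·  [on edge]
    (1,6)@(3, 13): e=[24,-4,4] → ·
    (3,6)@(7, 13): e=[0,-4,28] → ·  [on edge]
  covered (2 px):
    · · · · · ·
    · · · · · ·
    · · · · · ·
    · · · · · ·
    # · · · · ·
    · # · · · ·
    · · · · · ·
T1:
  2·area = 10  (B↔C swapped to make it positive)
  edge (3, 8)→(2, 6): d=(-1,-2) top-left  bias=+0
  edge (2, 6)→(10, 12): d=(8,6) right/bottom  bias=-1
  edge (10, 12)→(3, 8): d=(-7,-4) top-left  bias=+0
    (1,3)@(3, 7): e=[1,2,7] → #
    (2,3)@(5, 7): e=[5,-10,15] → ·
    (1,4)@(3, 9): e=[-1,18,-7] → ·
    (2,4)@(5, 9): e=[3,6,1] → #
    (3,4)@(7, 9): e=[7,-6,9] → ·
    (2,5)@(5, 11): e=[1,22,-13] → ·
  covered (2 px):
    · · · · · ·
    · · · · · ·
    · · · · · ·
    · # · · · ·
    · · # · · ·
    · · · · · ·
    · · · · · ·
T2:
  2·area = 8
  edge (10, 2)→(6, 12): d=(-4,10) right/bottom  bias=-1
  edge (6, 12)→(6, 10): d=(0,-2) top-left  bias=+0
  edge (6, 10)→(10, 2): d=(4,-8) top-left  bias=+0
    (3,4)@(7, 9): e=[2,2,4] → #
    (4,4)@(9, 9): e=[-18,6,20] → ·
    (3,5)@(7, 11): e=[-6,2,12] → ·
  covered (1 px):
    · · · · · ·
    · · · · · ·
    · · · · · ·
    · · · · · ·
    · · · # · ·
    · · · · · ·
    · · · · · ·

Final: [4,8,12]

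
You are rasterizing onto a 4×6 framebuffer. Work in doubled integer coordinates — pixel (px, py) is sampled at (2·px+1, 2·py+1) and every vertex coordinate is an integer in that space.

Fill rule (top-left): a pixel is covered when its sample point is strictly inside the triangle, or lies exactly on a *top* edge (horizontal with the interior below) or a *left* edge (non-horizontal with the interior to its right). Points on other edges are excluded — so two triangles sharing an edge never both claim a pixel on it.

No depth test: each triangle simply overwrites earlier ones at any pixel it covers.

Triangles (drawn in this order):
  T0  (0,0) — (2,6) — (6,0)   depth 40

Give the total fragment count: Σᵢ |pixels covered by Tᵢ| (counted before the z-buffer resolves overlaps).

T0:
  2·area = 36  (B↔C swapped to make it positive)
  edge (0, 0)→(6, 0): d=(6,0) top-left  bias=+0
  edge (6, 0)→(2, 6): d=(-4,6) right/bottom  bias=-1
  edge (2, 6)→(0, 0): d=(-2,-6) top-left  bias=+0
    (0,0)@(1, 1): e=[6,26,4] → █
    (1,0)@(3, 1): e=[6,14,16] → █
    (2,0)@(5, 1): e=[6,2,28] → █
    (3,0)@(7, 1): e=[6,-10,40] → ·
    (0,1)@(1, 3): e=[18,18,0] → █  [on edge]
    (2,1)@(5, 3): e=[18,-6,24] → ·
    (0,2)@(1, 5): e=[30,10,-4] → ·
    (1,2)@(3, 5): e=[30,-2,8] → ·
    (1,4)@(3, 9): e=[54,-18,0] → ·  [on edge]
  covered (5 px):
    █ █ █ ·
    █ █ · ·
    · · · ·
    · · · ·
    · · · ·
    · · · ·

Final: 5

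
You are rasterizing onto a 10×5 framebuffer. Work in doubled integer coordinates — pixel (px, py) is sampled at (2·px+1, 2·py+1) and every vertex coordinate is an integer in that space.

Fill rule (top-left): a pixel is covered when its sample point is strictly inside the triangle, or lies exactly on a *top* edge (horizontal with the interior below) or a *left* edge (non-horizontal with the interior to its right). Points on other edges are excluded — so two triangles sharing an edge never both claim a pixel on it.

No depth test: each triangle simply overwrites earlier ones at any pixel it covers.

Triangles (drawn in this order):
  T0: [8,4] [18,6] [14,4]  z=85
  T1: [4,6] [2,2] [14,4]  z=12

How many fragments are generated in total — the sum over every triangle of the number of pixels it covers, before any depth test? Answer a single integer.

T0:
  2·area = 12  (B↔C swapped to make it positive)
  edge (8, 4)→(14, 4): d=(6,0) top-left  bias=+0
  edge (14, 4)→(18, 6): d=(4,2) right/bottom  bias=-1
  edge (18, 6)→(8, 4): d=(-10,-2) top-left  bias=+0
    (1,1)@(3, 3): e=[-6,18,0] → ·  [on edge]
    (6,2)@(13, 5): e=[6,6,0] → #  [on edge]
    (7,2)@(15, 5): e=[6,2,4] → #
    (8,2)@(17, 5): e=[6,-2,8] → ·
    (6,3)@(13, 7): e=[18,14,-20] → ·
    (7,3)@(15, 7): e=[18,10,-16] → ·
  covered (2 px):
    · · · · · · · · · ·
    · · · · · · · · · ·
    · · · · · · # # · ·
    · · · · · · · · · ·
    · · · · · · · · · ·
T1:
  2·area = 44
  edge (4, 6)→(2, 2): d=(-2,-4) top-left  bias=+0
  edge (2, 2)→(14, 4): d=(12,2) right/bottom  bias=-1
  edge (14, 4)→(4, 6): d=(-10,2) right/bottom  bias=-1
    (1,1)@(3, 3): e=[2,10,32] → #
    (2,1)@(5, 3): e=[10,6,28] → #
    (3,1)@(7, 3): e=[18,2,24] → #
    (4,1)@(9, 3): e=[26,-2,20] → ·
    (9,1)@(19, 3): e=[66,-22,0] → ·  [on edge]
    (1,2)@(3, 5): e=[-2,34,12] → ·
    (2,2)@(5, 5): e=[6,30,8] → #
    (4,2)@(9, 5): e=[22,22,0] → ·  [on edge]
    (2,3)@(5, 7): e=[2,54,-12] → ·
    (3,3)@(7, 7): e=[10,50,-16] → ·
  covered (5 px):
    · · · · · · · · · ·
    · # # # · · · · · ·
    · · # # · · · · · ·
    · · · · · · · · · ·
    · · · · · · · · · ·

Result: 7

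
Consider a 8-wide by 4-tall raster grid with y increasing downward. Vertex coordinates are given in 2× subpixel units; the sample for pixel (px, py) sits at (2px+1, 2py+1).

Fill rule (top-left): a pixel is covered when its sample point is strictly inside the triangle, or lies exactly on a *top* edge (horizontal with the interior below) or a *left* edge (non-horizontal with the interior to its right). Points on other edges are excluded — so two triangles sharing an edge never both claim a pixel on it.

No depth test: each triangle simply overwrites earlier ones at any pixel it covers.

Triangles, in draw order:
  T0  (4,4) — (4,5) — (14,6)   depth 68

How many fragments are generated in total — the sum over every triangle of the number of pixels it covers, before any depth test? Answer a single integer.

T0:
  2·area = 10  (B↔C swapped to make it positive)
  edge (4, 4)→(14, 6): d=(10,2) right/bottom  bias=-1
  edge (14, 6)→(4, 5): d=(-10,-1) top-left  bias=+0
  edge (4, 5)→(4, 4): d=(0,-1) top-left  bias=+0
    (2,2)@(5, 5): e=[8,1,1] → █
    (3,2)@(7, 5): e=[4,3,3] → █
    (4,2)@(9, 5): e=[0,5,5] → ·  [on edge]
    (2,3)@(5, 7): e=[28,-19,1] → ·
    (3,3)@(7, 7): e=[24,-17,3] → ·
  covered (2 px):
    · · · · · · · ·
    · · · · · · · ·
    · · █ █ · · · ·
    · · · · · · · ·

Final: 2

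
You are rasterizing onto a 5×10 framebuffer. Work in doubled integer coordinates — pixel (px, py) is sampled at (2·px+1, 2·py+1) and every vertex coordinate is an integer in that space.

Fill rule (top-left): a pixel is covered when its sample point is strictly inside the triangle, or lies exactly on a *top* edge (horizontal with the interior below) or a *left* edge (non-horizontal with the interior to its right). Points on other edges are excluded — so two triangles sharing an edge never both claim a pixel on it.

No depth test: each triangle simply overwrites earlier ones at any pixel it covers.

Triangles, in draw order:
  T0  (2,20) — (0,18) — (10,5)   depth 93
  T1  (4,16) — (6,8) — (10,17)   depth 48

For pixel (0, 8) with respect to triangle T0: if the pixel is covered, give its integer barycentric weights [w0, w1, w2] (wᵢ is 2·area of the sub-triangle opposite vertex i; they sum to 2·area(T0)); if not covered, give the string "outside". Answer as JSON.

T0:
  2·area = 46
  edge (2, 20)→(0, 18): d=(-2,-2) top-left  bias=+0
  edge (0, 18)→(10, 5): d=(10,-13) top-left  bias=+0
  edge (10, 5)→(2, 20): d=(-8,15) right/bottom  bias=-1
    (3,4)@(7, 9): e=[32,1,13] → X
    (4,4)@(9, 9): e=[36,27,-17] → .
    (3,5)@(7, 11): e=[28,21,-3] → .
    (2,6)@(5, 13): e=[20,15,11] → X
    (3,6)@(7, 13): e=[24,41,-19] → .
    (1,7)@(3, 15): e=[12,9,25] → X
    (2,7)@(5, 15): e=[16,35,-5] → .
    (0,8)@(1, 17): e=[4,3,39] → X
    (2,8)@(5, 17): e=[12,55,-21] → .
    (0,9)@(1, 19): e=[0,23,23] → X  [on edge]
    (1,9)@(3, 19): e=[4,49,-7] → .
  covered (6 px):
    . . . . .
    . . . . .
    . . . . .
    . . . . .
    . . . X .
    . . . . .
    . . X . .
    . X . . .
    X X . . .
    X . . . .
T1:
  2·area = 50
  edge (4, 16)→(6, 8): d=(2,-8) top-left  bias=+0
  edge (6, 8)→(10, 17): d=(4,9) right/bottom  bias=-1
  edge (10, 17)→(4, 16): d=(-6,-1) top-left  bias=+0
    (3,5)@(7, 11): e=[14,3,33] → X
    (4,5)@(9, 11): e=[30,-15,35] → .
    (2,6)@(5, 13): e=[2,29,19] → X
    (4,6)@(9, 13): e=[34,-7,23] → .
    (2,7)@(5, 15): e=[6,37,7] → X
    (4,7)@(9, 15): e=[38,1,11] → X
    (2,8)@(5, 17): e=[10,45,-5] → .
    (3,8)@(7, 17): e=[26,27,-3] → .
    (4,8)@(9, 17): e=[42,9,-1] → .
  covered (6 px):
    . . . . .
    . . . . .
    . . . . .
    . . . . .
    . . . . .
    . . . X .
    . . X X .
    . . X X X
    . . . . .
    . . . . .

Answer: [3,39,4]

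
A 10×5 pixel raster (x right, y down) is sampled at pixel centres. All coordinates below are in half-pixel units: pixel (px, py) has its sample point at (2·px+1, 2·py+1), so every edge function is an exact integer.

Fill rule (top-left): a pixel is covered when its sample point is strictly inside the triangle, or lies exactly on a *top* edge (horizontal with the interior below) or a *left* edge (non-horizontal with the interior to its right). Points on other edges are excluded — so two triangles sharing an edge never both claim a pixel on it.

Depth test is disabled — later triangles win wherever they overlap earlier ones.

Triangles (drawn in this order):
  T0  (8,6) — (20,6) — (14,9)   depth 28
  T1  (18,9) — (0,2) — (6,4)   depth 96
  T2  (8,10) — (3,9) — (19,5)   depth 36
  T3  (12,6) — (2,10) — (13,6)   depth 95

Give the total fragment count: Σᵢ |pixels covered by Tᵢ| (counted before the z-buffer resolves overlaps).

T0:
  2·area = 36
  edge (8, 6)→(20, 6): d=(12,0) top-left  bias=+0
  edge (20, 6)→(14, 9): d=(-6,3) right/bottom  bias=-1
  edge (14, 9)→(8, 6): d=(-6,-3) top-left  bias=+0
    (5,3)@(11, 7): e=[12,21,3] → X
    (6,3)@(13, 7): e=[12,15,9] → X
    (7,3)@(15, 7): e=[12,9,15] → X
    (8,3)@(17, 7): e=[12,3,21] → X
    (9,3)@(19, 7): e=[12,-3,27] → .
    (5,4)@(11, 9): e=[36,9,-9] → .
    (6,4)@(13, 9): e=[36,3,-3] → .
    (7,4)@(15, 9): e=[36,-3,3] → .
    (8,4)@(17, 9): e=[36,-9,9] → .
  covered (4 px):
    . . . . . . . . . .
    . . . . . . . . . .
    . . . . . . . . . .
    . . . . . X X X X .
    . . . . . . . . . .
T1:
  2·area = 6
  edge (18, 9)→(0, 2): d=(-18,-7) top-left  bias=+0
  edge (0, 2)→(6, 4): d=(6,2) right/bottom  bias=-1
  edge (6, 4)→(18, 9): d=(12,5) right/bottom  bias=-1
    (1,1)@(3, 3): e=[3,0,3] → .  [on edge]
    (4,2)@(9, 5): e=[9,0,-3] → .  [on edge]
    (6,3)@(13, 7): e=[1,4,1] → X
    (7,3)@(15, 7): e=[15,0,-9] → .  [on edge]
    (6,4)@(13, 9): e=[-35,16,25] → .
  covered (1 px):
    . . . . . . . . . .
    . . . . . . . . . .
    . . . . . . . . . .
    . . . . . . X . . .
    . . . . . . . . . .
T2:
  2·area = 36
  edge (8, 10)→(3, 9): d=(-5,-1) top-left  bias=+0
  edge (3, 9)→(19, 5): d=(16,-4) top-left  bias=+0
  edge (19, 5)→(8, 10): d=(-11,5) right/bottom  bias=-1
    (9,2)@(19, 5): e=[36,0,0] → .  [on edge]
    (5,3)@(11, 7): e=[18,0,18] → X  [on edge]
    (6,3)@(13, 7): e=[20,8,8] → X
    (7,3)@(15, 7): e=[22,16,-2] → .
    (1,4)@(3, 9): e=[0,0,36] → X  [on edge]
    (2,4)@(5, 9): e=[2,8,26] → X
    (3,4)@(7, 9): e=[4,16,16] → X
    (4,4)@(9, 9): e=[6,24,6] → X
    (5,4)@(11, 9): e=[8,32,-4] → .
    (6,4)@(13, 9): e=[10,40,-14] → .
  covered (6 px):
    . . . . . . . . . .
    . . . . . . . . . .
    . . . . . . . . . .
    . . . . . X X . . .
    . X X X X . . . . .
T3:
  2·area = 4  (B↔C swapped to make it positive)
  edge (12, 6)→(13, 6): d=(1,0) top-left  bias=+0
  edge (13, 6)→(2, 10): d=(-11,4) right/bottom  bias=-1
  edge (2, 10)→(12, 6): d=(10,-4) top-left  bias=+0
  covered (0 px):
    . . . . . . . . . .
    . . . . . . . . . .
    . . . . . . . . . .
    . . . . . . . . . .
    . . . . . . . . . .

Final: 11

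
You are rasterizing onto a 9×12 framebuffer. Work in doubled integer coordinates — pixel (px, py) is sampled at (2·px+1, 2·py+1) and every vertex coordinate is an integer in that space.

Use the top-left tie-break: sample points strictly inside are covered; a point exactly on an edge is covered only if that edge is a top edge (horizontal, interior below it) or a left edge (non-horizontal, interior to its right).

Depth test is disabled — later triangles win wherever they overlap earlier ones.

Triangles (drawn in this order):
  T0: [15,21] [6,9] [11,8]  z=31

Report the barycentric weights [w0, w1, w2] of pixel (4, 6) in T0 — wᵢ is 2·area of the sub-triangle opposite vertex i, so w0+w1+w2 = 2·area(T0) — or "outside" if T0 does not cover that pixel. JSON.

T0:
  2·area = 69
  edge (15, 21)→(6, 9): d=(-9,-12) top-left  bias=+0
  edge (6, 9)→(11, 8): d=(5,-1) top-left  bias=+0
  edge (11, 8)→(15, 21): d=(4,13) right/bottom  bias=-1
    (1,2)@(3, 5): e=[0,-23,92] → .  [on edge]
    (3,4)@(7, 9): e=[12,1,56] → X
    (4,4)@(9, 9): e=[36,3,30] → X
    (5,4)@(11, 9): e=[60,5,4] → X
    (6,4)@(13, 9): e=[84,7,-22] → .
    (3,5)@(7, 11): e=[-6,11,64] → .
    (4,5)@(9, 11): e=[18,13,38] → X
    (6,5)@(13, 11): e=[66,17,-14] → .
    (4,6)@(9, 13): e=[0,23,46] → X  [on edge]
    (6,6)@(13, 13): e=[48,27,-6] → .
    (4,7)@(9, 15): e=[-18,33,54] → .
    (5,7)@(11, 15): e=[6,35,28] → X
    (7,10)@(15, 21): e=[0,69,0] → .  [on edge]
  covered (10 px):
    . . . . . . . . .
    . . . . . . . . .
    . . . . . . . . .
    . . . . . . . . .
    . . . X X X . . .
    . . . . X X . . .
    . . . . X X . . .
    . . . . . X X . .
    . . . . . . X . .
    . . . . . . . . .
    . . . . . . . . .
    . . . . . . . . .

Final: [23,46,0]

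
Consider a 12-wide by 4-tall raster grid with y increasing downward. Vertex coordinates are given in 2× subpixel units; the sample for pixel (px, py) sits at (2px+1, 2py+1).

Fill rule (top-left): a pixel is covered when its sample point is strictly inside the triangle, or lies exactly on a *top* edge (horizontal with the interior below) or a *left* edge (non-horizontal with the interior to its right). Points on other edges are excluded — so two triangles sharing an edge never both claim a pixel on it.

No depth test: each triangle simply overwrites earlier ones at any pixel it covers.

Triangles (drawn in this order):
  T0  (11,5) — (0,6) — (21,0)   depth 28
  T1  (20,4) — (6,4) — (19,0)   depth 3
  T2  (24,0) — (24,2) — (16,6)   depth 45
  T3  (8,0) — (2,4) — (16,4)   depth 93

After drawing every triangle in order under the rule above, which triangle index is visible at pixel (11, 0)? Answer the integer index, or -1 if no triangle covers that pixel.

T0:
  2·area = 45
  edge (11, 5)→(0, 6): d=(-11,1) right/bottom  bias=-1
  edge (0, 6)→(21, 0): d=(21,-6) top-left  bias=+0
  edge (21, 0)→(11, 5): d=(-10,5) right/bottom  bias=-1
    (9,0)@(19, 1): e=[36,9,0] → ·  [on edge]
    (5,1)@(11, 3): e=[22,3,20] → #
    (6,1)@(13, 3): e=[20,15,10] → #
    (7,1)@(15, 3): e=[18,27,0] → ·  [on edge]
    (2,2)@(5, 5): e=[6,9,30] → #
    (3,2)@(7, 5): e=[4,21,20] → #
    (4,2)@(9, 5): e=[2,33,10] → #
    (5,2)@(11, 5): e=[0,45,0] → ·  [on edge]
    (6,2)@(13, 5): e=[-2,57,-10] → ·
    (2,3)@(5, 7): e=[-16,51,10] → ·
    (3,3)@(7, 7): e=[-18,63,0] → ·  [on edge]
    (4,3)@(9, 7): e=[-20,75,-10] → ·
  covered (5 px):
    · · · · · · · · · · · ·
    · · · · · # # · · · · ·
    · · # # # · · · · · · ·
    · · · · · · · · · · · ·
T1:
  2·area = 56
  edge (20, 4)→(6, 4): d=(-14,0) right/bottom  bias=-1
  edge (6, 4)→(19, 0): d=(13,-4) top-left  bias=+0
  edge (19, 0)→(20, 4): d=(1,4) right/bottom  bias=-1
    (8,0)@(17, 1): e=[42,5,9] → #
    (9,0)@(19, 1): e=[42,13,1] → #
    (10,0)@(21, 1): e=[42,21,-7] → ·
    (5,1)@(11, 3): e=[14,7,35] → #
    (6,1)@(13, 3): e=[14,15,27] → #
    (7,1)@(15, 3): e=[14,23,19] → #
    (10,1)@(21, 3): e=[14,47,-5] → ·
    (5,2)@(11, 5): e=[-14,33,37] → ·
    (6,2)@(13, 5): e=[-14,41,29] → ·
    (7,2)@(15, 5): e=[-14,49,21] → ·
    (8,2)@(17, 5): e=[-14,57,13] → ·
    (9,2)@(19, 5): e=[-14,65,5] → ·
  covered (7 px):
    · · · · · · · · # # · ·
    · · · · · # # # # # · ·
    · · · · · · · · · · · ·
    · · · · · · · · · · · ·
T2:
  2·area = 16
  edge (24, 0)→(24, 2): d=(0,2) right/bottom  bias=-1
  edge (24, 2)→(16, 6): d=(-8,4) right/bottom  bias=-1
  edge (16, 6)→(24, 0): d=(8,-6) top-left  bias=+0
    (11,0)@(23, 1): e=[2,12,2] → #
    (10,1)@(21, 3): e=[6,4,6] → #
    (11,1)@(23, 3): e=[2,-4,18] → ·
    (10,2)@(21, 5): e=[6,-12,22] → ·
  covered (2 px):
    · · · · · · · · · · · #
    · · · · · · · · · · # ·
    · · · · · · · · · · · ·
    · · · · · · · · · · · ·
T3:
  2·area = 56  (B↔C swapped to make it positive)
  edge (8, 0)→(16, 4): d=(8,4) right/bottom  bias=-1
  edge (16, 4)→(2, 4): d=(-14,0) right/bottom  bias=-1
  edge (2, 4)→(8, 0): d=(6,-4) top-left  bias=+0
    (3,0)@(7, 1): e=[12,42,2] → #
    (4,0)@(9, 1): e=[4,42,10] → #
    (5,0)@(11, 1): e=[-4,42,18] → ·
    (2,1)@(5, 3): e=[36,14,6] → #
    (5,1)@(11, 3): e=[12,14,30] → #
    (6,1)@(13, 3): e=[4,14,38] → #
    (7,1)@(15, 3): e=[-4,14,46] → ·
    (2,2)@(5, 5): e=[52,-14,18] → ·
    (3,2)@(7, 5): e=[44,-14,26] → ·
    (4,2)@(9, 5): e=[36,-14,34] → ·
    (5,2)@(11, 5): e=[28,-14,42] → ·
    (6,2)@(13, 5): e=[20,-14,50] → ·
  covered (7 px):
    · · · # # · · · · · · ·
    · · # # # # # · · · · ·
    · · · · · · · · · · · ·
    · · · · · · · · · · · ·

Z-buffer (winner per pixel, '.' = empty):
  . . . 3 3 . . . 1 1 . 2
  . . 3 3 3 3 3 1 1 1 2 .
  . . 0 0 0 . . . . . . .
  . . . . . . . . . . . .

Result: 2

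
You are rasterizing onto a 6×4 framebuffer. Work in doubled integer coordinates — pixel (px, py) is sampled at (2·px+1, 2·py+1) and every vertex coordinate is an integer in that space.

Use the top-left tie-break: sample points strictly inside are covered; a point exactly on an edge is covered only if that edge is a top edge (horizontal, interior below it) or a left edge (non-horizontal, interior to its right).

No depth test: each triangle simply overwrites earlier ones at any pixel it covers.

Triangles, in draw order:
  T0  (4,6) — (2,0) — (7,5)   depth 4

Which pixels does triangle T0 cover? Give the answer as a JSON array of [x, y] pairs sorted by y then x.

T0:
  2·area = 20
  edge (4, 6)→(2, 0): d=(-2,-6) top-left  bias=+0
  edge (2, 0)→(7, 5): d=(5,5) right/bottom  bias=-1
  edge (7, 5)→(4, 6): d=(-3,1) right/bottom  bias=-1
    (1,0)@(3, 1): e=[4,0,16] → ·  [on edge]
    (1,1)@(3, 3): e=[0,10,10] → █  [on edge]
    (2,1)@(5, 3): e=[12,0,8] → ·  [on edge]
    (1,2)@(3, 5): e=[-4,20,4] → ·
    (2,2)@(5, 5): e=[8,10,2] → █
    (3,2)@(7, 5): e=[20,0,0] → ·  [on edge]
    (0,3)@(1, 7): e=[-20,40,0] → ·  [on edge]
    (2,3)@(5, 7): e=[4,20,-4] → ·
    (4,3)@(9, 7): e=[28,0,-8] → ·  [on edge]
  covered (2 px):
    · · · · · ·
    · █ · · · ·
    · · █ · · ·
    · · · · · ·

Final: [[1,1],[2,2]]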